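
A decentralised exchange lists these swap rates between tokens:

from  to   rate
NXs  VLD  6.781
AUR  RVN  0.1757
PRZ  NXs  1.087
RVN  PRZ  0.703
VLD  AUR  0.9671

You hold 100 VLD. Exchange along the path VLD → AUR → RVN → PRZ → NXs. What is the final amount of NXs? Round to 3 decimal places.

100 VLD × 0.9671 = 96.71 AUR
96.71 AUR × 0.1757 = 16.991947 RVN
16.991947 RVN × 0.703 = 11.945338741 PRZ
11.945338741 PRZ × 1.087 = 12.984583211467 NXs

12.985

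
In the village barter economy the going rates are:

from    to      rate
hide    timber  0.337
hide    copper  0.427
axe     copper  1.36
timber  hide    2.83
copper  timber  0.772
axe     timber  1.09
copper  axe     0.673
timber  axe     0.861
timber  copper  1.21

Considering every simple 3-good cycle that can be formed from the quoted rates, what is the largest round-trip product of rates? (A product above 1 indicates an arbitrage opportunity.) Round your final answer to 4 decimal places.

0.9329

copper→timber→hide→copper: 0.772 × 2.83 × 0.427 = 0.93289
copper→timber→axe→copper: 0.772 × 0.861 × 1.36 = 0.90398
copper→axe→timber→copper: 0.673 × 1.09 × 1.21 = 0.88762
Maximum is copper→timber→hide→copper at 0.9329; no arbitrage — every cycle loses value.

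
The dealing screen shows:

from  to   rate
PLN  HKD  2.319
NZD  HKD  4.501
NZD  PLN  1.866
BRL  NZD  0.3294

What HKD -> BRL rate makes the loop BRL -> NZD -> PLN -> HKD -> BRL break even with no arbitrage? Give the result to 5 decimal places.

0.70156

Known legs of the cycle: 0.3294 × 1.866 × 2.319 = 1.4253974676
For no arbitrage the full-cycle product must be 1, so the missing rate is 1 / 1.4253974676 ≈ 0.7015587.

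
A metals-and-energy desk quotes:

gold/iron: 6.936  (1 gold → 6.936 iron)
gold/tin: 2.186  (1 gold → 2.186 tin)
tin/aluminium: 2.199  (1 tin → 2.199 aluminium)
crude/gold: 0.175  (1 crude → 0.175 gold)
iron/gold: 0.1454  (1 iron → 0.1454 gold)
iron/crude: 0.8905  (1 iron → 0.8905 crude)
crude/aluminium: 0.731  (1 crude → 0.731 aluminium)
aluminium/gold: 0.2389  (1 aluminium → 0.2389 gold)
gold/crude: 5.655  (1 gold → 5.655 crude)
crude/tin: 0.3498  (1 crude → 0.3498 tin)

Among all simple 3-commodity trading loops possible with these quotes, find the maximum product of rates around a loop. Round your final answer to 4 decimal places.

aluminium→gold→tin→aluminium: 0.2389 × 2.186 × 2.199 = 1.14840
iron→crude→gold→iron: 0.8905 × 0.175 × 6.936 = 1.08089
aluminium→gold→crude→aluminium: 0.2389 × 5.655 × 0.731 = 0.98757
Maximum is aluminium→gold→tin→aluminium at 1.1484; arbitrage exists.

1.1484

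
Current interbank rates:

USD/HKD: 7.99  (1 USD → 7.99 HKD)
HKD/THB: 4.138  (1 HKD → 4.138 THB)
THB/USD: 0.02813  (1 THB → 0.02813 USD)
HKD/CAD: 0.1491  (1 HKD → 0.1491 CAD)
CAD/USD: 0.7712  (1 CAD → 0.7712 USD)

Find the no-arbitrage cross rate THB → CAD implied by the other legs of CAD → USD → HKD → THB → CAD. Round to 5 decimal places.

0.03922

Known legs of the cycle: 0.7712 × 7.99 × 4.138 = 25.497892544
For no arbitrage the full-cycle product must be 1, so the missing rate is 1 / 25.497892544 ≈ 0.0392189.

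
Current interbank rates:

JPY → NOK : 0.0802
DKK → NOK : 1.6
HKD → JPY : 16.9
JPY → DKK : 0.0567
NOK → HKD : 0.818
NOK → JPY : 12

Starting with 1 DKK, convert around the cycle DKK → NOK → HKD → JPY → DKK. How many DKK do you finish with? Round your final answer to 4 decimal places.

1.2541

1 DKK × 1.6 = 1.6 NOK
1.6 NOK × 0.818 = 1.3088 HKD
1.3088 HKD × 16.9 = 22.11872 JPY
22.11872 JPY × 0.0567 = 1.254131424 DKK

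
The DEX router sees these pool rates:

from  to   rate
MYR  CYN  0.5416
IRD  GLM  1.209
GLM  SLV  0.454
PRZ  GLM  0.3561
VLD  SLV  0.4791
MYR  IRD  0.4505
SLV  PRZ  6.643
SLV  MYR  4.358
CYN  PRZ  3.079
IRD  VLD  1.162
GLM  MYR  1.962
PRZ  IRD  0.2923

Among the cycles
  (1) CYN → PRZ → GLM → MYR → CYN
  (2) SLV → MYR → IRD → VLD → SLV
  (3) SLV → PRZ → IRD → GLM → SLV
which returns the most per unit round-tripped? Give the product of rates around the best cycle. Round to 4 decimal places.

1.1651

(1) 3.079 × 0.3561 × 1.962 × 0.5416 = 1.16509
(2) 4.358 × 0.4505 × 1.162 × 0.4791 = 1.09299
(3) 6.643 × 0.2923 × 1.209 × 0.454 = 1.06580
Highest is cycle (1) at 1.1651 (>1, arbitrage).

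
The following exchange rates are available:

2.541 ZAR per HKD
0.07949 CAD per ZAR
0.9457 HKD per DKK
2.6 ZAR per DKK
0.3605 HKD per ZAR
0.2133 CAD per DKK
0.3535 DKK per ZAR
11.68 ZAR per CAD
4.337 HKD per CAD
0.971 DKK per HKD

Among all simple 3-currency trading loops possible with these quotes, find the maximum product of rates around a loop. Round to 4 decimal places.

0.9101

HKD→DKK→ZAR→HKD: 0.971 × 2.6 × 0.3605 = 0.91012
CAD→HKD→DKK→CAD: 4.337 × 0.971 × 0.2133 = 0.89825
CAD→ZAR→DKK→CAD: 11.68 × 0.3535 × 0.2133 = 0.88069
CAD→HKD→ZAR→CAD: 4.337 × 2.541 × 0.07949 = 0.87600
HKD→ZAR→DKK→HKD: 2.541 × 0.3535 × 0.9457 = 0.84947
Maximum is HKD→DKK→ZAR→HKD at 0.9101; no arbitrage — every cycle loses value.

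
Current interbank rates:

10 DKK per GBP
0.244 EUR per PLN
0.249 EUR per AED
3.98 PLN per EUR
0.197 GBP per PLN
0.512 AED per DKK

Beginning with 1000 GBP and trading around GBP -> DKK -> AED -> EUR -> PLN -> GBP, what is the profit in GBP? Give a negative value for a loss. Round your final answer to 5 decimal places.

1000 GBP × 10 = 10000 DKK
10000 DKK × 0.512 = 5120 AED
5120 AED × 0.249 = 1274.88 EUR
1274.88 EUR × 3.98 = 5074.0224 PLN
5074.0224 PLN × 0.197 = 999.5824128 GBP
Net change: 999.5824128 − 1000 = -0.4175872 GBP

-0.41759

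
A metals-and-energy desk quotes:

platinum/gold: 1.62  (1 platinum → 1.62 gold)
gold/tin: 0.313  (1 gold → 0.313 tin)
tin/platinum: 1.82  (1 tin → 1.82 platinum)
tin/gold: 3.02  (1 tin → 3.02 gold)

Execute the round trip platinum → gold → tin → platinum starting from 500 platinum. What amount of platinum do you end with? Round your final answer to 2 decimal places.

500 platinum × 1.62 = 810 gold
810 gold × 0.313 = 253.53 tin
253.53 tin × 1.82 = 461.4246 platinum

461.42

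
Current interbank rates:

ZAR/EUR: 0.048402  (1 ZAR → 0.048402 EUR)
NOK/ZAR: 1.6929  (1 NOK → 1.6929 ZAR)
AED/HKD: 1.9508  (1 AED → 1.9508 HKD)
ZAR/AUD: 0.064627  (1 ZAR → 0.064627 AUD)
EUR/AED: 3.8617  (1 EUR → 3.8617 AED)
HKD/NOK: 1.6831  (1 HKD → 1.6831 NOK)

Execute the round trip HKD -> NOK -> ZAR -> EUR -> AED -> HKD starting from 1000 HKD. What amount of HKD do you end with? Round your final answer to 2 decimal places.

1038.95

1000 HKD × 1.6831 = 1683.1 NOK
1683.1 NOK × 1.6929 = 2849.31999 ZAR
2849.31999 ZAR × 0.048402 = 137.91278615598 EUR
137.91278615598 EUR × 3.8617 = 532.577806298547966 AED
532.577806298547966 AED × 1.9508 = 1038.9527845272073720728 HKD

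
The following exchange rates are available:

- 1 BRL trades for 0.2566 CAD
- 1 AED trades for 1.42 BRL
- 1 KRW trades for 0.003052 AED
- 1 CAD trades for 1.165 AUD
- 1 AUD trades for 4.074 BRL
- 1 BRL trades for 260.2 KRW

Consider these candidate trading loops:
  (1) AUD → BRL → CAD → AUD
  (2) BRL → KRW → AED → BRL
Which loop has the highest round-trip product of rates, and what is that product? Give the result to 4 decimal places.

(1) 4.074 × 0.2566 × 1.165 = 1.21788
(2) 260.2 × 0.003052 × 1.42 = 1.12767
Highest is cycle (1) at 1.2179 (>1, arbitrage).

1.2179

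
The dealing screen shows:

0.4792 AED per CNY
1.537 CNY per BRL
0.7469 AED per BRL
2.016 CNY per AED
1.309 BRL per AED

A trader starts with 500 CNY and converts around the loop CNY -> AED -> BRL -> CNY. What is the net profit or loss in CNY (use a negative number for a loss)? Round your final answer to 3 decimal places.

500 CNY × 0.4792 = 239.6 AED
239.6 AED × 1.309 = 313.6364 BRL
313.6364 BRL × 1.537 = 482.0591468 CNY
Net change: 482.0591468 − 500 = -17.9408532 CNY

-17.941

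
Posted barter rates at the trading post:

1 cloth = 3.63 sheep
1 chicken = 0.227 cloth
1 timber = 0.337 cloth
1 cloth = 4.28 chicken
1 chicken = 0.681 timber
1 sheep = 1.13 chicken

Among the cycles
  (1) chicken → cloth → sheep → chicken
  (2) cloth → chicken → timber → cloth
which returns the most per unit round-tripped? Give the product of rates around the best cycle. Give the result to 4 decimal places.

0.9822

(1) 0.227 × 3.63 × 1.13 = 0.93113
(2) 4.28 × 0.681 × 0.337 = 0.98225
Highest is cycle (2) at 0.9822 (≤1, no arbitrage).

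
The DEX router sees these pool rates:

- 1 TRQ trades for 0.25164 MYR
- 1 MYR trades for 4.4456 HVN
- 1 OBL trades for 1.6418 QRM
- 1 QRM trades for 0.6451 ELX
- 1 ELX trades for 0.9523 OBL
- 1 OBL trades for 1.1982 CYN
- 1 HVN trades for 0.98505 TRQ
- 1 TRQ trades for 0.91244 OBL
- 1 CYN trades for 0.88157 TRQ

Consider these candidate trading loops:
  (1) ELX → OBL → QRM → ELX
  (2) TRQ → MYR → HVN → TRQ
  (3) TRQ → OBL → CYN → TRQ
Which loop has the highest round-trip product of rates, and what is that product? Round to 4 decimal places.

(1) 0.9523 × 1.6418 × 0.6451 = 1.00860
(2) 0.25164 × 4.4456 × 0.98505 = 1.10197
(3) 0.91244 × 1.1982 × 0.88157 = 0.96381
Highest is cycle (2) at 1.1020 (>1, arbitrage).

1.1020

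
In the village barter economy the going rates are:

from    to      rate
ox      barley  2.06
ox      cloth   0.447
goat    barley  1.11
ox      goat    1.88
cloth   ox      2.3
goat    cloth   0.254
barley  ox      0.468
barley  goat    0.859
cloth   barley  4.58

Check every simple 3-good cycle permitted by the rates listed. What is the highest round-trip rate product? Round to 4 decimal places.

goat→cloth→ox→goat: 0.254 × 2.3 × 1.88 = 1.09830
goat→cloth→barley→goat: 0.254 × 4.58 × 0.859 = 0.99929
goat→barley→ox→goat: 1.11 × 0.468 × 1.88 = 0.97662
cloth→barley→ox→cloth: 4.58 × 0.468 × 0.447 = 0.95812
Maximum is goat→cloth→ox→goat at 1.0983; arbitrage exists.

1.0983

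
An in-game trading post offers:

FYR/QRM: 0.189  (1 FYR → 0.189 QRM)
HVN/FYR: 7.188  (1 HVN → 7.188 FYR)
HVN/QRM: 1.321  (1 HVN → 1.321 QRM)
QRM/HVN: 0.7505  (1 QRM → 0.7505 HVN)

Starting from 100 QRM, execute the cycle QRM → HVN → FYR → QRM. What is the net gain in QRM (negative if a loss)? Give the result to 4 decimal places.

1.9578

100 QRM × 0.7505 = 75.05 HVN
75.05 HVN × 7.188 = 539.4594 FYR
539.4594 FYR × 0.189 = 101.9578266 QRM
Net change: 101.9578266 − 100 = 1.9578266 QRM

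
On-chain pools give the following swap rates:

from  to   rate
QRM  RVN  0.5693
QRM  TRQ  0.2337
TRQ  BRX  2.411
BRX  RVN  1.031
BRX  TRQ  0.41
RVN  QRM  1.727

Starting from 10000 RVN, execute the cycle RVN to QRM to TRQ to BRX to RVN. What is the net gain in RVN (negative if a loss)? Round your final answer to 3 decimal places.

32.448

10000 RVN × 1.727 = 17270 QRM
17270 QRM × 0.2337 = 4035.999 TRQ
4035.999 TRQ × 2.411 = 9730.793589 BRX
9730.793589 BRX × 1.031 = 10032.448190259 RVN
Net change: 10032.448190259 − 10000 = 32.448190259 RVN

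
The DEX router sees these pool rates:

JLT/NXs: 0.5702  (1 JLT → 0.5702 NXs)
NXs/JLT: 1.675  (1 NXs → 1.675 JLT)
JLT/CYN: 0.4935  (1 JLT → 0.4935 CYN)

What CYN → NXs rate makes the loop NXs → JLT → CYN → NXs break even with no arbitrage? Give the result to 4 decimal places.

1.2098

Known legs of the cycle: 1.675 × 0.4935 = 0.8266125
For no arbitrage the full-cycle product must be 1, so the missing rate is 1 / 0.8266125 ≈ 1.209757.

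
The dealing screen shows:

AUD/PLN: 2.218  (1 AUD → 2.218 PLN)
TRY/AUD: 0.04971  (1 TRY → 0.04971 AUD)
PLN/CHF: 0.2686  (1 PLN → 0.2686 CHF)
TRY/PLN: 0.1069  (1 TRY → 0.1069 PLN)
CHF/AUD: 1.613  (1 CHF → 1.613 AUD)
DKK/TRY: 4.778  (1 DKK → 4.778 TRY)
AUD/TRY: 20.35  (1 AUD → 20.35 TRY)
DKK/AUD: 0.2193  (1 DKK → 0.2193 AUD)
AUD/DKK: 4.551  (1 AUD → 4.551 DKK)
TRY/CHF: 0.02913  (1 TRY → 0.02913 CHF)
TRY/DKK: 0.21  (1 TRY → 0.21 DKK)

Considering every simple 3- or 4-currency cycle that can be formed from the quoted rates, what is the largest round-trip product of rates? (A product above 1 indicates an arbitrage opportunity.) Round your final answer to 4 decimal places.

TRY→AUD→DKK→TRY: 0.04971 × 4.551 × 4.778 = 1.08093
TRY→CHF→AUD→DKK→TRY: 0.02913 × 1.613 × 4.551 × 4.778 = 1.02171
PLN→CHF→AUD→PLN: 0.2686 × 1.613 × 2.218 = 0.96095
TRY→CHF→AUD→TRY: 0.02913 × 1.613 × 20.35 = 0.95618
TRY→PLN→CHF→AUD→TRY: 0.1069 × 0.2686 × 1.613 × 20.35 = 0.94250
TRY→DKK→AUD→TRY: 0.21 × 0.2193 × 20.35 = 0.93718
Maximum is TRY→AUD→DKK→TRY at 1.0809; arbitrage exists.

1.0809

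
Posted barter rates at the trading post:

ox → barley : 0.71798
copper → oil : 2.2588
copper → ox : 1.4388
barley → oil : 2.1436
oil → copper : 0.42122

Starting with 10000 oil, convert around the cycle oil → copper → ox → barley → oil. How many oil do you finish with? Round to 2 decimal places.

10000 oil × 0.42122 = 4212.2 copper
4212.2 copper × 1.4388 = 6060.51336 ox
6060.51336 ox × 0.71798 = 4351.3273822128 barley
4351.3273822128 barley × 2.1436 = 9327.50537651135808 oil

9327.51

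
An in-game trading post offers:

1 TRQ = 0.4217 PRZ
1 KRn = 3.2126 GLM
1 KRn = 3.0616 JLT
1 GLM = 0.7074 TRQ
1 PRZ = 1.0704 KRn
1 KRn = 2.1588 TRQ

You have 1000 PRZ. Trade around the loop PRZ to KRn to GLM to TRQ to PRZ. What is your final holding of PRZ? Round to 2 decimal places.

1000 PRZ × 1.0704 = 1070.4 KRn
1070.4 KRn × 3.2126 = 3438.76704 GLM
3438.76704 GLM × 0.7074 = 2432.583804096 TRQ
2432.583804096 TRQ × 0.4217 = 1025.8205901872832 PRZ

1025.82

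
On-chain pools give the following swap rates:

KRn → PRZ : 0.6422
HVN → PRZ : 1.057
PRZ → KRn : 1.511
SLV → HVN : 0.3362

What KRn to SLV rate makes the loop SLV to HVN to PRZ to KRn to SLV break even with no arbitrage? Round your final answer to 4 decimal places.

Known legs of the cycle: 0.3362 × 1.057 × 1.511 = 0.5369540974
For no arbitrage the full-cycle product must be 1, so the missing rate is 1 / 0.5369540974 ≈ 1.862357.

1.8624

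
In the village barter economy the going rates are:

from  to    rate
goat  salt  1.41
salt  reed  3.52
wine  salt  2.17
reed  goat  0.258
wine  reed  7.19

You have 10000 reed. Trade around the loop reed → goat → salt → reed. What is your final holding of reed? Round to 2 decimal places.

10000 reed × 0.258 = 2580 goat
2580 goat × 1.41 = 3637.8 salt
3637.8 salt × 3.52 = 12805.056 reed

12805.06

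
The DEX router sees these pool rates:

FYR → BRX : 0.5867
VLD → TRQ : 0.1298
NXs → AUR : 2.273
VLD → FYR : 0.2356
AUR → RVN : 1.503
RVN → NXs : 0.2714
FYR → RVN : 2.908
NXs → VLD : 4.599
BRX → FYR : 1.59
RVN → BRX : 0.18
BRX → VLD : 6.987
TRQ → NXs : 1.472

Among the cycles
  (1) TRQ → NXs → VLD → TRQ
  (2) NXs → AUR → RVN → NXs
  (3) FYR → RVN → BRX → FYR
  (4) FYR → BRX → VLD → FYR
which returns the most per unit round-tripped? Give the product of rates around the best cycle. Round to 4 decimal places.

(1) 1.472 × 4.599 × 0.1298 = 0.87871
(2) 2.273 × 1.503 × 0.2714 = 0.92719
(3) 2.908 × 0.18 × 1.59 = 0.83227
(4) 0.5867 × 6.987 × 0.2356 = 0.96579
Highest is cycle (4) at 0.9658 (≤1, no arbitrage).

0.9658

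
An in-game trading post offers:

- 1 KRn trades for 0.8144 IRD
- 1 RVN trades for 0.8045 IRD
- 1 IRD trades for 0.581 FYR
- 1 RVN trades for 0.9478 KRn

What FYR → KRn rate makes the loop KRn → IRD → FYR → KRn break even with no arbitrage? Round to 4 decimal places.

Known legs of the cycle: 0.8144 × 0.581 = 0.4731664
For no arbitrage the full-cycle product must be 1, so the missing rate is 1 / 0.4731664 ≈ 2.113421.

2.1134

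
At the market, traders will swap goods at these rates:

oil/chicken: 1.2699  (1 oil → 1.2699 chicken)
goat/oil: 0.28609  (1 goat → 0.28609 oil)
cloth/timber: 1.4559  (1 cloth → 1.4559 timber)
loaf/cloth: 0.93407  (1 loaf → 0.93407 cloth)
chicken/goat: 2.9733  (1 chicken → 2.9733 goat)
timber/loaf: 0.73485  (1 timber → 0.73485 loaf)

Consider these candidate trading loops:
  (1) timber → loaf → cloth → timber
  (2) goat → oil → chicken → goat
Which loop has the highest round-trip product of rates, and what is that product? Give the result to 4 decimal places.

(1) 0.73485 × 0.93407 × 1.4559 = 0.99933
(2) 0.28609 × 1.2699 × 2.9733 = 1.08022
Highest is cycle (2) at 1.0802 (>1, arbitrage).

1.0802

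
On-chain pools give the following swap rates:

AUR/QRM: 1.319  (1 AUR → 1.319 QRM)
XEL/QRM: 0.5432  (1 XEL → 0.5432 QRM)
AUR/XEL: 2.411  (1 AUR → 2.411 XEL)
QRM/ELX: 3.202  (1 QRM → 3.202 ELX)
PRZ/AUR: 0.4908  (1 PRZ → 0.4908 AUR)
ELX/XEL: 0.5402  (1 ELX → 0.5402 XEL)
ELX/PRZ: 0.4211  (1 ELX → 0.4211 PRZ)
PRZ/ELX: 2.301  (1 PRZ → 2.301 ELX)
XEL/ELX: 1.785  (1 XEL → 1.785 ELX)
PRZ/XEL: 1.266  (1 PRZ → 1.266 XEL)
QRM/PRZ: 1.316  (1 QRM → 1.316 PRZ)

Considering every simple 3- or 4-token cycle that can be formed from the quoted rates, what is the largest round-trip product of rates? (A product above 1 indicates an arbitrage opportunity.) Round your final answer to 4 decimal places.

0.9516

ELX→PRZ→XEL→ELX: 0.4211 × 1.266 × 1.785 = 0.95161
ELX→XEL→QRM→ELX: 0.5402 × 0.5432 × 3.202 = 0.93958
ELX→PRZ→XEL→QRM→ELX: 0.4211 × 1.266 × 0.5432 × 3.202 = 0.92726
XEL→QRM→PRZ→XEL: 0.5432 × 1.316 × 1.266 = 0.90500
ELX→PRZ→AUR→XEL→ELX: 0.4211 × 0.4908 × 2.411 × 1.785 = 0.88946
ELX→XEL→QRM→PRZ→ELX: 0.5402 × 0.5432 × 1.316 × 2.301 = 0.88856
ELX→PRZ→AUR→QRM→ELX: 0.4211 × 0.4908 × 1.319 × 3.202 = 0.87288
AUR→QRM→PRZ→AUR: 1.319 × 1.316 × 0.4908 = 0.85193
AUR→XEL→QRM→PRZ→AUR: 2.411 × 0.5432 × 1.316 × 0.4908 = 0.84590
Maximum is ELX→PRZ→XEL→ELX at 0.9516; no arbitrage — every cycle loses value.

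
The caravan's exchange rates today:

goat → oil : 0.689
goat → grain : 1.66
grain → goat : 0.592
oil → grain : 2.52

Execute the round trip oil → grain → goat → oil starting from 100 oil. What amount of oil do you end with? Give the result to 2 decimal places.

100 oil × 2.52 = 252 grain
252 grain × 0.592 = 149.184 goat
149.184 goat × 0.689 = 102.787776 oil

102.79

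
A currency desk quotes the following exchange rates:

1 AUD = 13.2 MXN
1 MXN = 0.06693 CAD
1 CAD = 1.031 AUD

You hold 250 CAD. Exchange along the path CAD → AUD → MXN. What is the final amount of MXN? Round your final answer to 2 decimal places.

3402.30

250 CAD × 1.031 = 257.75 AUD
257.75 AUD × 13.2 = 3402.3 MXN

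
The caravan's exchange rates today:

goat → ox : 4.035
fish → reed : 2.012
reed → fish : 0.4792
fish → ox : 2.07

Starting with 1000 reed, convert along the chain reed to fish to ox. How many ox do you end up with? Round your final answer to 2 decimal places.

991.94

1000 reed × 0.4792 = 479.2 fish
479.2 fish × 2.07 = 991.944 ox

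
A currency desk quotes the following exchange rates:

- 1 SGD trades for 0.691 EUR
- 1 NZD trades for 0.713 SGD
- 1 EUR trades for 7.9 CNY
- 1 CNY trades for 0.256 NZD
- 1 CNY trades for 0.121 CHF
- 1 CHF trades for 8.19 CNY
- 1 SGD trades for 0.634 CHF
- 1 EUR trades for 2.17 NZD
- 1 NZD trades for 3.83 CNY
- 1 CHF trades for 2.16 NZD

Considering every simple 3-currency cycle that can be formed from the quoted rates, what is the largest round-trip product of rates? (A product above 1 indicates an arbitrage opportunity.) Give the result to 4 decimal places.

NZD→SGD→EUR→NZD: 0.713 × 0.691 × 2.17 = 1.06912
NZD→CNY→CHF→NZD: 3.83 × 0.121 × 2.16 = 1.00101
NZD→SGD→CHF→NZD: 0.713 × 0.634 × 2.16 = 0.97641
Maximum is NZD→SGD→EUR→NZD at 1.0691; arbitrage exists.

1.0691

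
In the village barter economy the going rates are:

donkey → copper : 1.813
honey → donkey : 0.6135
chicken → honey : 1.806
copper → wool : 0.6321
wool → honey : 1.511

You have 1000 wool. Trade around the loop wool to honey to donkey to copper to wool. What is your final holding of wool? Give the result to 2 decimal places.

1062.34

1000 wool × 1.511 = 1511 honey
1511 honey × 0.6135 = 926.9985 donkey
926.9985 donkey × 1.813 = 1680.6482805 copper
1680.6482805 copper × 0.6321 = 1062.33777810405 wool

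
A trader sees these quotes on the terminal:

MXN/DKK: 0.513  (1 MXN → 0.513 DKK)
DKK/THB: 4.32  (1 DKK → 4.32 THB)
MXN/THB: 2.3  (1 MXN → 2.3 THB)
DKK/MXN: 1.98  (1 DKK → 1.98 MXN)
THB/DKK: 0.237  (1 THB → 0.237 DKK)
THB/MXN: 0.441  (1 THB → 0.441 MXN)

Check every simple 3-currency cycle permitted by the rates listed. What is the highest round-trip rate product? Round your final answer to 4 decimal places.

THB→DKK→MXN→THB: 0.237 × 1.98 × 2.3 = 1.07930
THB→MXN→DKK→THB: 0.441 × 0.513 × 4.32 = 0.97733
Maximum is THB→DKK→MXN→THB at 1.0793; arbitrage exists.

1.0793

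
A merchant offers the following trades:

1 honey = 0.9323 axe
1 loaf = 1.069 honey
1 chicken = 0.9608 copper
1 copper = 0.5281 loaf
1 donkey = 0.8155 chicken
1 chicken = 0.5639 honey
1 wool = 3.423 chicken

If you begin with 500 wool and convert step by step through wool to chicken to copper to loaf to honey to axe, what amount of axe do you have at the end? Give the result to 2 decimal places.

500 wool × 3.423 = 1711.5 chicken
1711.5 chicken × 0.9608 = 1644.4092 copper
1644.4092 copper × 0.5281 = 868.41249852 loaf
868.41249852 loaf × 1.069 = 928.33296091788 honey
928.33296091788 honey × 0.9323 = 865.484819463739524 axe

865.48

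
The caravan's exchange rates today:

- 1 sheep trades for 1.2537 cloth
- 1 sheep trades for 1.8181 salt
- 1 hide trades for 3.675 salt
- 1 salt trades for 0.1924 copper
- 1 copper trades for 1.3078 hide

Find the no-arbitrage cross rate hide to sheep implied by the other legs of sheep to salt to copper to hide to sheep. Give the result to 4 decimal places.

2.1859

Known legs of the cycle: 1.8181 × 0.1924 × 1.3078 = 0.457471631032
For no arbitrage the full-cycle product must be 1, so the missing rate is 1 / 0.457471631032 ≈ 2.185928.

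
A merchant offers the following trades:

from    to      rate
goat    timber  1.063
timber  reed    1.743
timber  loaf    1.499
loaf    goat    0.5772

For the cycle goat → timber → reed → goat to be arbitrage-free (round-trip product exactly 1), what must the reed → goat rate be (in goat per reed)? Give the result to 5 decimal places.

Known legs of the cycle: 1.063 × 1.743 = 1.852809
For no arbitrage the full-cycle product must be 1, so the missing rate is 1 / 1.852809 ≈ 0.5397210.

0.53972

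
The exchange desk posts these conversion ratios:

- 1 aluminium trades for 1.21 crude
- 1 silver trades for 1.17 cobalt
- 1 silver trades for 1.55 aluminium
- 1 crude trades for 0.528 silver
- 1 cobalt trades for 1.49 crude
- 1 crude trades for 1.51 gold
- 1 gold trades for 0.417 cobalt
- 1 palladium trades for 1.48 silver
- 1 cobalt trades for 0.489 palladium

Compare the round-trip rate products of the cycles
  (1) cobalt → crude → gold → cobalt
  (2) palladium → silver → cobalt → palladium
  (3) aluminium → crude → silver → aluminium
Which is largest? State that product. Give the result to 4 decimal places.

0.9903

(1) 1.49 × 1.51 × 0.417 = 0.93821
(2) 1.48 × 1.17 × 0.489 = 0.84675
(3) 1.21 × 0.528 × 1.55 = 0.99026
Highest is cycle (3) at 0.9903 (≤1, no arbitrage).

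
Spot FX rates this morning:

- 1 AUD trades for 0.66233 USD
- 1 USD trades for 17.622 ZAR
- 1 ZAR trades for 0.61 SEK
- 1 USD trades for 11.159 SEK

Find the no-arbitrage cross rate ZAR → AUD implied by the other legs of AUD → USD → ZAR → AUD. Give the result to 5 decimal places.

Known legs of the cycle: 0.66233 × 17.622 = 11.67157926
For no arbitrage the full-cycle product must be 1, so the missing rate is 1 / 11.67157926 ≈ 0.0856782.

0.08568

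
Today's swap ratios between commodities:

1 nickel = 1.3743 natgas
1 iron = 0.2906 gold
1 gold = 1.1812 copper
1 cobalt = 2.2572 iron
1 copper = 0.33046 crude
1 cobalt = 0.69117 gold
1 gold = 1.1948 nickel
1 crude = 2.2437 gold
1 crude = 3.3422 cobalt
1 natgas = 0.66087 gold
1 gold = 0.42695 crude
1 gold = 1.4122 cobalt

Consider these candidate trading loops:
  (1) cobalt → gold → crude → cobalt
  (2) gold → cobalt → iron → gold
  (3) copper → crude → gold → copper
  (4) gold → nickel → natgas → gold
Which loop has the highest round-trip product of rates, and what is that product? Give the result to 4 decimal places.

(1) 0.69117 × 0.42695 × 3.3422 = 0.98627
(2) 1.4122 × 2.2572 × 0.2906 = 0.92632
(3) 0.33046 × 2.2437 × 1.1812 = 0.87580
(4) 1.1948 × 1.3743 × 0.66087 = 1.08516
Highest is cycle (4) at 1.0852 (>1, arbitrage).

1.0852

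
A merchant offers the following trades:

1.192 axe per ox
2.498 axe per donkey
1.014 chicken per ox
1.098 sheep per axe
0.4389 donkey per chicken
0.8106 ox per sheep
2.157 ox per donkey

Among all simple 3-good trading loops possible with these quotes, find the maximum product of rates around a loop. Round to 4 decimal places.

1.0609

axe→sheep→ox→axe: 1.098 × 0.8106 × 1.192 = 1.06093
chicken→donkey→ox→chicken: 0.4389 × 2.157 × 1.014 = 0.95996
Maximum is axe→sheep→ox→axe at 1.0609; arbitrage exists.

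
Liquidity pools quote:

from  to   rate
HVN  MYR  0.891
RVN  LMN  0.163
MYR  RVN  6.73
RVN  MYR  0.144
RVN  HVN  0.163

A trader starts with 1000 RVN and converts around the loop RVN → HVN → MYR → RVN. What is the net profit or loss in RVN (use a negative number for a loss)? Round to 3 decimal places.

1000 RVN × 0.163 = 163 HVN
163 HVN × 0.891 = 145.233 MYR
145.233 MYR × 6.73 = 977.41809 RVN
Net change: 977.41809 − 1000 = -22.58191 RVN

-22.582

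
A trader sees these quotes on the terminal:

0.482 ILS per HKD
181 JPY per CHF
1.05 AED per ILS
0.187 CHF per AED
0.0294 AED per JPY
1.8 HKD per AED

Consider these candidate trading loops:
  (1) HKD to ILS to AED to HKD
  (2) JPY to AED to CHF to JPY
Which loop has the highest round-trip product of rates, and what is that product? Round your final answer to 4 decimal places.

(1) 0.482 × 1.05 × 1.8 = 0.91098
(2) 0.0294 × 0.187 × 181 = 0.99510
Highest is cycle (2) at 0.9951 (≤1, no arbitrage).

0.9951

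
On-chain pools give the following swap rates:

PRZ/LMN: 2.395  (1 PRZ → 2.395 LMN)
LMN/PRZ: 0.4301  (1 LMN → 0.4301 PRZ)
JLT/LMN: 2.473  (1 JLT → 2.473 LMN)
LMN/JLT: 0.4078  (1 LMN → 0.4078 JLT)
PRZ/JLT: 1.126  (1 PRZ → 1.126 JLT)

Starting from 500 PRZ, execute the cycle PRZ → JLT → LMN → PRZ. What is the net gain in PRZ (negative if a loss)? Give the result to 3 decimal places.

98.828

500 PRZ × 1.126 = 563 JLT
563 JLT × 2.473 = 1392.299 LMN
1392.299 LMN × 0.4301 = 598.8277999 PRZ
Net change: 598.8277999 − 500 = 98.8277999 PRZ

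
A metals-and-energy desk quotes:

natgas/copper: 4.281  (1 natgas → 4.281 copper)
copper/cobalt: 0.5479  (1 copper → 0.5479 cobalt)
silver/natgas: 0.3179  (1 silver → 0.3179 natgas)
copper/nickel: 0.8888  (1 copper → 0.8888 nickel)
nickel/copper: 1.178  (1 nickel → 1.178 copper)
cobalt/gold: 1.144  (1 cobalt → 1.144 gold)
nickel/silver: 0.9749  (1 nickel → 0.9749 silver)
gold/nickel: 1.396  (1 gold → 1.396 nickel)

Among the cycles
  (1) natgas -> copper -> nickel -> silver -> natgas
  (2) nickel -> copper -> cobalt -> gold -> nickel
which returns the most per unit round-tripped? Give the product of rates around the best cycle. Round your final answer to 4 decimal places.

(1) 4.281 × 0.8888 × 0.9749 × 0.3179 = 1.17923
(2) 1.178 × 0.5479 × 1.144 × 1.396 = 1.03076
Highest is cycle (1) at 1.1792 (>1, arbitrage).

1.1792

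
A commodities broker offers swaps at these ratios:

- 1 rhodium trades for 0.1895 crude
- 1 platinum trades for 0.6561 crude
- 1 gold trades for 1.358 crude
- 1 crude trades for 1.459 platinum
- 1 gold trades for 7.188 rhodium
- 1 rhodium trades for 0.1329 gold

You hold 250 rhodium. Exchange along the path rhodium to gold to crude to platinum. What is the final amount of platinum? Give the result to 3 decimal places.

65.829

250 rhodium × 0.1329 = 33.225 gold
33.225 gold × 1.358 = 45.11955 crude
45.11955 crude × 1.459 = 65.82942345 platinum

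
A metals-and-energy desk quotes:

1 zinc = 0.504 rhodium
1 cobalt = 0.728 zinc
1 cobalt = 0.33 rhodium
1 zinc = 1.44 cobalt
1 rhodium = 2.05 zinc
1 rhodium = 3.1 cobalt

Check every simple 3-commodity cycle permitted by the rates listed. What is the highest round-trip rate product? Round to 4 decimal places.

zinc→rhodium→cobalt→zinc: 0.504 × 3.1 × 0.728 = 1.13743
zinc→cobalt→rhodium→zinc: 1.44 × 0.33 × 2.05 = 0.97416
Maximum is zinc→rhodium→cobalt→zinc at 1.1374; arbitrage exists.

1.1374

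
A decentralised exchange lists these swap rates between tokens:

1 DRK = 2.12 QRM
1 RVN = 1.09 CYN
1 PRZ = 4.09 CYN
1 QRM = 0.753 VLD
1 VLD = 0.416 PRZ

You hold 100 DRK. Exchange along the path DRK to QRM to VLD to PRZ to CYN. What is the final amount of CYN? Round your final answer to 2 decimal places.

271.61

100 DRK × 2.12 = 212 QRM
212 QRM × 0.753 = 159.636 VLD
159.636 VLD × 0.416 = 66.408576 PRZ
66.408576 PRZ × 4.09 = 271.61107584 CYN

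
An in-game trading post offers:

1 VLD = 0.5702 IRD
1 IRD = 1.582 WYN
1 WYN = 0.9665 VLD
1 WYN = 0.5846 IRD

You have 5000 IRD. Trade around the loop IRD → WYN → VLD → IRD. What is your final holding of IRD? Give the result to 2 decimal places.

4359.19

5000 IRD × 1.582 = 7910 WYN
7910 WYN × 0.9665 = 7645.015 VLD
7645.015 VLD × 0.5702 = 4359.187553 IRD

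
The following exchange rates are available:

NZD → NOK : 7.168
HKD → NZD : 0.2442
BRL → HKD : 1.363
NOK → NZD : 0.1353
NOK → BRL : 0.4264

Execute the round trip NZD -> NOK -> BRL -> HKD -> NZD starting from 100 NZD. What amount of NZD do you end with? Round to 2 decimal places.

101.73

100 NZD × 7.168 = 716.8 NOK
716.8 NOK × 0.4264 = 305.64352 BRL
305.64352 BRL × 1.363 = 416.59211776 HKD
416.59211776 HKD × 0.2442 = 101.731795156992 NZD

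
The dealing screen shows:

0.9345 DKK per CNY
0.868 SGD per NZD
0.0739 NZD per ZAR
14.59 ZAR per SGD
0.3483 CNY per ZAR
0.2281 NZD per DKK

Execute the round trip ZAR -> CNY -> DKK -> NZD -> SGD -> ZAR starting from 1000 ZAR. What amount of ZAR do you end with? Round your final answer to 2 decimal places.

940.23

1000 ZAR × 0.3483 = 348.3 CNY
348.3 CNY × 0.9345 = 325.48635 DKK
325.48635 DKK × 0.2281 = 74.243436435 NZD
74.243436435 NZD × 0.868 = 64.44330282558 SGD
64.44330282558 SGD × 14.59 = 940.2277882252122 ZAR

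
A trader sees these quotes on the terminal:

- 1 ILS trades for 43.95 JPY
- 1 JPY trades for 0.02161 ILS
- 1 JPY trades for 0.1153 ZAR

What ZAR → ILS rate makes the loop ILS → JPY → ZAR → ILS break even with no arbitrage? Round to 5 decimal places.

0.19734

Known legs of the cycle: 43.95 × 0.1153 = 5.067435
For no arbitrage the full-cycle product must be 1, so the missing rate is 1 / 5.067435 ≈ 0.1973385.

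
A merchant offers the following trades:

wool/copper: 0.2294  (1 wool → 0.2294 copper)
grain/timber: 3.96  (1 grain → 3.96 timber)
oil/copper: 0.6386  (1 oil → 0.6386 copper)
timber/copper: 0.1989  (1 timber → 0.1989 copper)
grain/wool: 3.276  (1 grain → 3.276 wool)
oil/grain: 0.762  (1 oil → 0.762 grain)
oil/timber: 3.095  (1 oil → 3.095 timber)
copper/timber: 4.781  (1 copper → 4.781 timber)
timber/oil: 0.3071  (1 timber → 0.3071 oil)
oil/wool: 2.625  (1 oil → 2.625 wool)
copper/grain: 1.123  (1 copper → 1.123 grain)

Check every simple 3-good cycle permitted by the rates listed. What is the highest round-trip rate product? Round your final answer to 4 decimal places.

0.9376

oil→copper→timber→oil: 0.6386 × 4.781 × 0.3071 = 0.93762
oil→grain→timber→oil: 0.762 × 3.96 × 0.3071 = 0.92668
grain→timber→copper→grain: 3.96 × 0.1989 × 1.123 = 0.88452
wool→copper→grain→wool: 0.2294 × 1.123 × 3.276 = 0.84395
Maximum is oil→copper→timber→oil at 0.9376; no arbitrage — every cycle loses value.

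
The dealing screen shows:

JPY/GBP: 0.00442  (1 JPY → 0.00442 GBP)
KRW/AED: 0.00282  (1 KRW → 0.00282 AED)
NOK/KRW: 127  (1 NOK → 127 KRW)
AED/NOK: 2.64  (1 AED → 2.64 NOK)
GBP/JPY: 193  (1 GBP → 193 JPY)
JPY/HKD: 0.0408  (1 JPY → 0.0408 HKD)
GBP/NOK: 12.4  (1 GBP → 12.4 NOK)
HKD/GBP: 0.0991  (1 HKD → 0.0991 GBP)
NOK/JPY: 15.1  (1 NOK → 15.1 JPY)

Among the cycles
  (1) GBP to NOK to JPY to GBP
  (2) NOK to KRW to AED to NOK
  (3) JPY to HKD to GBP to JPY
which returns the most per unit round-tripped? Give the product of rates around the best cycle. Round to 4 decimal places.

0.9455

(1) 12.4 × 15.1 × 0.00442 = 0.82760
(2) 127 × 0.00282 × 2.64 = 0.94549
(3) 0.0408 × 0.0991 × 193 = 0.78035
Highest is cycle (2) at 0.9455 (≤1, no arbitrage).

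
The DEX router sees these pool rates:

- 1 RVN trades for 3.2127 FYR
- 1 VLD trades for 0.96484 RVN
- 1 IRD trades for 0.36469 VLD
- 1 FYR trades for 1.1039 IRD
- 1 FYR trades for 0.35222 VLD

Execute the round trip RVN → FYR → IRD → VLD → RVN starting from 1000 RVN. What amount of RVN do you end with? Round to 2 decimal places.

1247.90

1000 RVN × 3.2127 = 3212.7 FYR
3212.7 FYR × 1.1039 = 3546.49953 IRD
3546.49953 IRD × 0.36469 = 1293.3729135957 VLD
1293.3729135957 VLD × 0.96484 = 1247.897921953675188 RVN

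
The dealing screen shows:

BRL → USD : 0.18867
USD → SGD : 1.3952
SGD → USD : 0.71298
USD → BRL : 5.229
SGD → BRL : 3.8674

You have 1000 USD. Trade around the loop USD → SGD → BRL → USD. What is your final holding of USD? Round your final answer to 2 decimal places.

1000 USD × 1.3952 = 1395.2 SGD
1395.2 SGD × 3.8674 = 5395.79648 BRL
5395.79648 BRL × 0.18867 = 1018.0249218816 USD

1018.02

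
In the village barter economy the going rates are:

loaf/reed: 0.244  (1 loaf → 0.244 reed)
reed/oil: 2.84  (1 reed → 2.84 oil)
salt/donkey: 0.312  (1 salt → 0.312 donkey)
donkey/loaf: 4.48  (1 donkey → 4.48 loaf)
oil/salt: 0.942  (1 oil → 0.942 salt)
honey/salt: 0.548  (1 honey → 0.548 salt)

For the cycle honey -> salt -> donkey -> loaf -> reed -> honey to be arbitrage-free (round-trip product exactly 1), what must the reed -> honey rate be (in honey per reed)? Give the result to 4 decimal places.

Known legs of the cycle: 0.548 × 0.312 × 4.48 × 0.244 = 0.18689728512
For no arbitrage the full-cycle product must be 1, so the missing rate is 1 / 0.18689728512 ≈ 5.350533.

5.3505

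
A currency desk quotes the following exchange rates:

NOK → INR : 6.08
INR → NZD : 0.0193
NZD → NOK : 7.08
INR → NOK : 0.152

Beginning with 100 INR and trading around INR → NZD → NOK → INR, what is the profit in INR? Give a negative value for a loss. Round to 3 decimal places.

-16.920

100 INR × 0.0193 = 1.93 NZD
1.93 NZD × 7.08 = 13.6644 NOK
13.6644 NOK × 6.08 = 83.079552 INR
Net change: 83.079552 − 100 = -16.920448 INR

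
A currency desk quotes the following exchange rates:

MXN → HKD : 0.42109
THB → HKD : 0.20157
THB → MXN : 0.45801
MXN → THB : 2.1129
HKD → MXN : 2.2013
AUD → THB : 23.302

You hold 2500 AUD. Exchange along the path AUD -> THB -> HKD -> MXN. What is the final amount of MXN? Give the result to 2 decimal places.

25848.68

2500 AUD × 23.302 = 58255 THB
58255 THB × 0.20157 = 11742.46035 HKD
11742.46035 HKD × 2.2013 = 25848.677968455 MXN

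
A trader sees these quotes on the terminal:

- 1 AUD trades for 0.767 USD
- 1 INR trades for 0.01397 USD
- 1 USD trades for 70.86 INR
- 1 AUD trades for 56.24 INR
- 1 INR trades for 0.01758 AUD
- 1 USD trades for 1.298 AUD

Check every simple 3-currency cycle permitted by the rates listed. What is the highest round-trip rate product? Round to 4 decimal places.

1.0198

INR→USD→AUD→INR: 0.01397 × 1.298 × 56.24 = 1.01980
INR→AUD→USD→INR: 0.01758 × 0.767 × 70.86 = 0.95547
Maximum is INR→USD→AUD→INR at 1.0198; arbitrage exists.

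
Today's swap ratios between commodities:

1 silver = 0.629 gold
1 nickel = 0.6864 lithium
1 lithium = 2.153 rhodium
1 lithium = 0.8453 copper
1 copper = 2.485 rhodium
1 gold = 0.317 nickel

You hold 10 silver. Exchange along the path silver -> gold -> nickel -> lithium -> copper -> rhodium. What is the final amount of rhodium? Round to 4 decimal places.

2.8749

10 silver × 0.629 = 6.29 gold
6.29 gold × 0.317 = 1.99393 nickel
1.99393 nickel × 0.6864 = 1.368633552 lithium
1.368633552 lithium × 0.8453 = 1.1569059415056 copper
1.1569059415056 copper × 2.485 = 2.874911264641416 rhodium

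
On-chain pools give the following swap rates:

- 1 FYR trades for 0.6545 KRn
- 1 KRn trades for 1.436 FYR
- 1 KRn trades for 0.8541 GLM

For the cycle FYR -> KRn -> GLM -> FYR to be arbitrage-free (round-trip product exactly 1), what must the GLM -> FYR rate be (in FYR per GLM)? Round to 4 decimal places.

1.7889

Known legs of the cycle: 0.6545 × 0.8541 = 0.55900845
For no arbitrage the full-cycle product must be 1, so the missing rate is 1 / 0.55900845 ≈ 1.788882.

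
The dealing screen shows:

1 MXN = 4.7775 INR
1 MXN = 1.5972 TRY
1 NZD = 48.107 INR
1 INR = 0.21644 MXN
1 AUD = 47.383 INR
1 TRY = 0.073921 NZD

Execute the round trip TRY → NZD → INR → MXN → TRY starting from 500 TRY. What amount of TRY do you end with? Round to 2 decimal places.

614.67

500 TRY × 0.073921 = 36.9605 NZD
36.9605 NZD × 48.107 = 1778.0587735 INR
1778.0587735 INR × 0.21644 = 384.84304093634 MXN
384.84304093634 MXN × 1.5972 = 614.671304983522248 TRY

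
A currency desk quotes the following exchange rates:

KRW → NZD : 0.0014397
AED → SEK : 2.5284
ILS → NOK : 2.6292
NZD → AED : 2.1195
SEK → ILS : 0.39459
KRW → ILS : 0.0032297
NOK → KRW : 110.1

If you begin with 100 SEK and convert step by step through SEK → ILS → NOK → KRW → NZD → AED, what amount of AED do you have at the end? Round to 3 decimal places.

100 SEK × 0.39459 = 39.459 ILS
39.459 ILS × 2.6292 = 103.7456028 NOK
103.7456028 NOK × 110.1 = 11422.39086828 KRW
11422.39086828 KRW × 0.0014397 = 16.444816133062716 NZD
16.444816133062716 NZD × 2.1195 = 34.854787794026426562 AED

34.855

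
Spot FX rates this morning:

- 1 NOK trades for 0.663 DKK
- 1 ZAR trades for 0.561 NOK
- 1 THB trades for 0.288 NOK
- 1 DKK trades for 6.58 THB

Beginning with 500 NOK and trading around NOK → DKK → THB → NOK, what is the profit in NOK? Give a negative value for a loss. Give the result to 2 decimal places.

128.21

500 NOK × 0.663 = 331.5 DKK
331.5 DKK × 6.58 = 2181.27 THB
2181.27 THB × 0.288 = 628.20576 NOK
Net change: 628.20576 − 500 = 128.20576 NOK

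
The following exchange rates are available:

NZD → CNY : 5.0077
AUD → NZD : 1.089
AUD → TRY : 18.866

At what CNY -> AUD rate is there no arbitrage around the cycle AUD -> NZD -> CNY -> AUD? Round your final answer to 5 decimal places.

0.18337

Known legs of the cycle: 1.089 × 5.0077 = 5.4533853
For no arbitrage the full-cycle product must be 1, so the missing rate is 1 / 5.4533853 ≈ 0.1833723.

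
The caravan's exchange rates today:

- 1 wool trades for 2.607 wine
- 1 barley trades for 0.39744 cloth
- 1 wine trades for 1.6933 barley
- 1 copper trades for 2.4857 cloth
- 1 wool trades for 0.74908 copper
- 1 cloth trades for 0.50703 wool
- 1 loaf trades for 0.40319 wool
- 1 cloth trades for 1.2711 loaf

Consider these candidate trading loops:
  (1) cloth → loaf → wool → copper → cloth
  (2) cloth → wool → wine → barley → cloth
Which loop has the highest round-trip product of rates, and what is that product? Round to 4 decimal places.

0.9543

(1) 1.2711 × 0.40319 × 0.74908 × 2.4857 = 0.95426
(2) 0.50703 × 2.607 × 1.6933 × 0.39744 = 0.88957
Highest is cycle (1) at 0.9543 (≤1, no arbitrage).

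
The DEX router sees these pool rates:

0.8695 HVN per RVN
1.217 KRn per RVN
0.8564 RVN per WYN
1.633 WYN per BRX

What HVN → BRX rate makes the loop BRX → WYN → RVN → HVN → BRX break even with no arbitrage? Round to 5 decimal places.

Known legs of the cycle: 1.633 × 0.8564 × 0.8695 = 1.2159967934
For no arbitrage the full-cycle product must be 1, so the missing rate is 1 / 1.2159967934 ≈ 0.8223706.

0.82237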